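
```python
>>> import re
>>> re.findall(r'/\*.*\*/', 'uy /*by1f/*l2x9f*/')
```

['/*by1f/*l2x9f*/']

`findall` yields the raw match text (1 of them) because the pattern has no groups.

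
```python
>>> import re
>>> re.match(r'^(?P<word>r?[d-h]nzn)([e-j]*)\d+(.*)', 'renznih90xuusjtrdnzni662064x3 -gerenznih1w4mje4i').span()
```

(0, 48)

`re.match` only tries the pattern at the start of the string.
The match spans [0:48] → 'renznih90xuusjtrdnzni662064x3 -gerenznih1w4mje4i'.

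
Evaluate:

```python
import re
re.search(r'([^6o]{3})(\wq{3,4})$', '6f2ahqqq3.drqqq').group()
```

'3.drqqq'

This matches exactly 3 of any character except [6o] (captured); then a word character, then 3 to 4 of the literal 'q' (captured); then anchored at the end.
The match spans [8:15] → '3.drqqq'.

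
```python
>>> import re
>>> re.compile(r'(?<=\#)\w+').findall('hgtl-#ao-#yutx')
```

The positive lookaround only admits positions where the adjacent text matches; those characters stay outside the span.
Matches: at [6:8] → 'ao'; at [10:14] → 'yutx'.
Since nothing is captured, `findall` lists the 2 matched substrings directly.

['ao', 'yutx']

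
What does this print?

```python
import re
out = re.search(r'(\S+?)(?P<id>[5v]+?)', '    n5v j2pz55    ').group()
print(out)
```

n5

Pattern: one or more of a non-whitespace character (lazy) (captured); then one or more of one of [5v] (lazy) (captured as 'id').
The `?` after the quantifier makes it lazy — it takes as little as possible before letting the rest of the pattern try.
`re.search` scans for the first position where the pattern succeeds.
The match spans [4:6] → 'n5'.
Captured: group 1 = 'n', group 2 = '5'.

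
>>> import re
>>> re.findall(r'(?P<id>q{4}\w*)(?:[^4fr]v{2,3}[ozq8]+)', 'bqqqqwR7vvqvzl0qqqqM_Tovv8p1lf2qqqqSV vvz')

['qqqqwR7vvqvzl0qqqqM_Tovv8p1lf2qqqqSV']

The pattern matches exactly 4 of the literal 'q', then zero or more of a word character (captured as 'id'); then any character except [4fr], then 2 to 3 of the literal 'v', then one or more of one of [ozq8] (non-capturing group).
Matches: at [1:41] match 'qqqqwR7vvqvzl0qqqqM_Tovv8p1lf2qqqqSV vvz', group 1 = 'qqqqwR7vvqvzl0qqqqM_Tovv8p1lf2qqqqSV'.
With a single group, `findall` returns only what that group captured — 1 item.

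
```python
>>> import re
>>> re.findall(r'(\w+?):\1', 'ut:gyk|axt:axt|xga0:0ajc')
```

['axt', '0']

`\1` is not a pattern — it's the concrete string captured by group 1, re-applied verbatim.
One capturing group, so `findall` returns just the captured substring from each match — 2 in all.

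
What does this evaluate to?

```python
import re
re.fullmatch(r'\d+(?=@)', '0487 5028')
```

None

Because the assertion is zero-width, the text it checks is not consumed and won't appear in the result.
`re.fullmatch` requires the pattern to consume the entire string.
Here there's no way to consume every character, so the call returns None.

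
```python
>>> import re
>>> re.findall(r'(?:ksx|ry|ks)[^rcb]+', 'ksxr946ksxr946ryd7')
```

['ksx', 'ksx', 'ryd7']

`findall` yields the raw match text (3 of them) because the pattern has no groups.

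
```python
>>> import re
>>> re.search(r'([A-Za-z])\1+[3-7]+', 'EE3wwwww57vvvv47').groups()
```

('E',)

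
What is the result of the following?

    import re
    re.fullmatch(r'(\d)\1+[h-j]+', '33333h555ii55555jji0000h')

`re.fullmatch` requires the pattern to consume the entire string.
Here the string isn't matched end-to-end, so the call returns None.

None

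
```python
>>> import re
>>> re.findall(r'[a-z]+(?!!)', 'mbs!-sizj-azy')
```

['mb', 'sizj', 'azy']

The negative lookahead/lookbehind blocks any match where the forbidden context is present.
`findall` yields the raw match text (3 of them) because the pattern has no groups.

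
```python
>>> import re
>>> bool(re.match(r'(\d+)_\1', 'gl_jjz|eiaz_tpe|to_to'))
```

`match` is anchored at position 0; if the pattern doesn't fit there, it returns None.
Here position 0 doesn't satisfy it, so the call returns None, and `bool(None)` is False.

False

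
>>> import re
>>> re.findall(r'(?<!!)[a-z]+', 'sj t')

Because the assertion is negative and zero-width, positions next to the forbidden text are skipped.
No capturing groups, so `findall` returns the 2 full match strings.

['sj', 't']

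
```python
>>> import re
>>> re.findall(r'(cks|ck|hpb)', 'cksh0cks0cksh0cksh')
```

['cks', 'cks', 'cks', 'cks']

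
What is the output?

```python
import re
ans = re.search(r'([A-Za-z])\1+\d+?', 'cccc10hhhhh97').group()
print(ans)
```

cccc1

The backreference `\1` re-matches whatever the first group consumed, character for character.
The match spans [0:5] → 'cccc1'.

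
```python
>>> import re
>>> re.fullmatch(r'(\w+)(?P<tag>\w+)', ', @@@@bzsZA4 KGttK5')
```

None

This matches one or more of a word character (captured); then one or more of a word character (captured as 'tag').
`re.fullmatch` requires the pattern to consume the entire string.
Here the pattern can't cover the whole string, so the call returns None.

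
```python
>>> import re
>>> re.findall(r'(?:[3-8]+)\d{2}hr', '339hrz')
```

['339hr']

This matches one or more of a character in [3-8] (non-capturing group); then exactly 2 of a digit, then the literal 'hr'.
Matches: at [0:5] → '339hr'.
With no groups in the pattern, `findall` gives back each whole match — 1 here.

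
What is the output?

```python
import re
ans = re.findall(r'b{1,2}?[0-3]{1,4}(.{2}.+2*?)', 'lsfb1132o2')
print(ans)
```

`findall` collects group 1 from the one match (1 total).

['2o2']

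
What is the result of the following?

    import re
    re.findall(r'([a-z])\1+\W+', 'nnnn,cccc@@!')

A backreference is literal: `\1` must see the identical characters the first group matched.
Matches: at [0:5] match 'nnnn,', group 1 = 'n'; at [5:12] match 'cccc@@!', group 1 = 'c'.
With a single group, `findall` returns only what that group captured — 2 items.

['n', 'c']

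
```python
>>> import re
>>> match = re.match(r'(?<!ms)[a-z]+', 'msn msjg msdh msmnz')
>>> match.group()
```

A negative assertion filters positions out without eating any characters.
`re.match` won't scan ahead — the pattern has to work from the very first character.
The match spans [0:3] → 'msn'.

'msn'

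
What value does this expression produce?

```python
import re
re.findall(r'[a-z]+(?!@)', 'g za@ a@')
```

The negative lookahead/lookbehind blocks any match where the forbidden context is present.
Matches: at [0:1] → 'g'; at [2:3] → 'z'.
Since nothing is captured, `findall` lists the 2 matched substrings directly.

['g', 'z']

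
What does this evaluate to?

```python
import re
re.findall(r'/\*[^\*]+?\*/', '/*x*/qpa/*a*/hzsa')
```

['/*x*/', '/*a*/']

Walking the string: at [0:5] → '/*x*/'; at [8:13] → '/*a*/'.
Since nothing is captured, `findall` lists the 2 matched substrings directly.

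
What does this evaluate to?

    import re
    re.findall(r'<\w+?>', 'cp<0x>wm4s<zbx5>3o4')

With no groups in the pattern, `findall` gives back each whole match — 2 here.

['<0x>', '<zbx5>']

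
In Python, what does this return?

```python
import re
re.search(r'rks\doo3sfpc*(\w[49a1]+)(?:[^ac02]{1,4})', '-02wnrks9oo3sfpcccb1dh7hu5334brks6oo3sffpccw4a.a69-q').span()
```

(5, 24)

Pattern: the literal 'rks', then a digit, then the literal 'oo3'; then the literal 'sfp', then zero or more of the literal 'c'; then a word character, then one or more of one of [49a1] (captured); then 1 to 4 of any character except [ac02] (non-capturing group).
`re.search` scans for the first position where the pattern succeeds.
The match spans [5:24] → 'rks9oo3sfpcccb1dh7h'.
Captured: group 1 = 'b1'.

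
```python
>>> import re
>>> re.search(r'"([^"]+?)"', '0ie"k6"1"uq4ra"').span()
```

(3, 7)

`re.search` scans for the first position where the pattern succeeds.
The match spans [3:7] → '"k6"'.
Captured: group 1 = 'k6'.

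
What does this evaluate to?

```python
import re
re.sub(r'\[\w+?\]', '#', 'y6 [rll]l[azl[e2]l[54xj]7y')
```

'y6 #l[azl#l#7y'

Matches: at [3:8] → '[rll]'; at [13:17] → '[e2]'; at [18:24] → '[54xj]'.
Every occurrence is swapped for '#'.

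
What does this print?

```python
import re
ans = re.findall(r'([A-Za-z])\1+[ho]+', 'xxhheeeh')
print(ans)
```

`\1` is not a pattern — it's the concrete string captured by group 1, re-applied verbatim.
Walking the string: at [0:4] match 'xxhh', group 1 = 'x'; at [4:8] match 'eeeh', group 1 = 'e'.
Because there's exactly one group, `findall` drops the full match and keeps group 1 from each hit.

['x', 'e']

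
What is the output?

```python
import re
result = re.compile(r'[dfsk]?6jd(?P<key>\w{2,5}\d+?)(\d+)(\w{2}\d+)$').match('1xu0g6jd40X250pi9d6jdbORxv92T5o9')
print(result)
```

Pattern: optionally one of [dfsk], then the literal '6jd'; then 2 to 5 of a word character, then one or more of a digit (lazy) (captured as 'key'); then one or more of a digit (captured); then exactly 2 of a word character, then one or more of a digit (captured); then anchored at the end.
With `match`, the pattern is implicitly anchored at the beginning.
Here the string doesn't start with a match, so the call returns None.

None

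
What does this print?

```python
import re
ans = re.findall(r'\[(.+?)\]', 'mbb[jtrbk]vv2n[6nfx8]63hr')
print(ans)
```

['jtrbk', '6nfx8']

With the lazy modifier that quantifier settles for the fewest repetitions that let the rest of the pattern succeed (the atoms after it are unaffected and can still be greedy).
With a single group, `findall` returns only what that group captured — 2 items.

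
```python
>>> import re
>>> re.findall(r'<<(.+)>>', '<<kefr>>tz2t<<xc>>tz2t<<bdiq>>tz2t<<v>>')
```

['kefr>>tz2t<<xc>>tz2t<<bdiq>>tz2t<<v']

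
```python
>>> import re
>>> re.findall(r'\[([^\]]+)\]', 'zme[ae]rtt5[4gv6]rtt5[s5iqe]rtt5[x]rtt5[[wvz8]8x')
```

['ae', '4gv6', 's5iqe', 'x', '[wvz8']

With a single group, `findall` returns only what that group captured — 5 items.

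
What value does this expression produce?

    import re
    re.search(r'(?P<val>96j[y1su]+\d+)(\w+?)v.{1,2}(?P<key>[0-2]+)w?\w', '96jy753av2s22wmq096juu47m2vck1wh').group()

'96jy753av2s22wm'

A `+?`/`*?`/`{m,n}?` starts at its minimum and grows only as far as needed for what follows to match.
The match spans [0:15] → '96jy753av2s22wm'.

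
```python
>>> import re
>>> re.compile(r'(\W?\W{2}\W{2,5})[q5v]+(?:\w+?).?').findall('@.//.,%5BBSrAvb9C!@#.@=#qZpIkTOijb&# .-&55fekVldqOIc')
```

The pattern matches optionally a non-word character, then exactly 2 of a non-word character, then 2 to 5 of a non-word character (captured); then one or more of one of [q5v]; then one or more of a word character (lazy) (non-capturing group); then optionally any character.
A `+?`/`*?`/`{m,n}?` starts at its minimum and grows only as far as needed for what follows to match.
Scanning left to right: at [0:10] match '@.//.,%5BB', group 1 = '@.//.,%'; at [17:27] match '!@#.@=#qZp', group 1 = '!@#.@=#'; at [34:44] match '&# .-&55fe', group 1 = '&# .-&'.
One capturing group, so `findall` returns just the captured substring from each match — 3 in all.

['@.//.,%', '!@#.@=#', '&# .-&']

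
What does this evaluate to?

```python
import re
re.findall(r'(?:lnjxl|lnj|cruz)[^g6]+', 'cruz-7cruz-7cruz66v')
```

['cruz-7cruz-7cruz']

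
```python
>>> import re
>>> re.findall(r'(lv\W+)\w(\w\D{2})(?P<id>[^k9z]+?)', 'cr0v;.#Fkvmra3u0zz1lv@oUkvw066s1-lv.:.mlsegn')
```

[('lv@', 'Ukv', 'w'), ('lv.:.', 'lse', 'g')]

Pattern: the literal 'lv', then one or more of a non-word character (captured); then a word character; then a word character, then exactly 2 of a non-digit (captured); then one or more of any character except [k9z] (lazy) (captured as 'id').
Lazy quantifiers expand one character at a time until the remainder of the pattern can match.
Scanning left to right: at [19:27] match 'lv@oUkvw', groups = ('lv@', 'Ukv', 'w'); at [33:43] match 'lv.:.mlseg', groups = ('lv.:.', 'lse', 'g').
3 groups means each result is a tuple of 3 captured strings — 2 here.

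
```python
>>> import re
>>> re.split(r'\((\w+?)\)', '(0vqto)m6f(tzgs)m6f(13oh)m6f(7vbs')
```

['', '0vqto', 'm6f', 'tzgs', 'm6f', '13oh', 'm6f(7vbs']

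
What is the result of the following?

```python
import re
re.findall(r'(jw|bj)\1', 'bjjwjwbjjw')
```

A backreference is literal: `\1` must see the identical characters the first group matched.
Scanning left to right: at [2:6] match 'jwjw', group 1 = 'jw'.
Because there's exactly one group, `findall` drops the full match and keeps group 1 from the one hit.

['jw']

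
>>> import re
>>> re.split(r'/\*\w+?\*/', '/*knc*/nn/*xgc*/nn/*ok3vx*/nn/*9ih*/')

The string is cut at each match, leaving 5 pieces.

['', 'nn', 'nn', 'nn', '']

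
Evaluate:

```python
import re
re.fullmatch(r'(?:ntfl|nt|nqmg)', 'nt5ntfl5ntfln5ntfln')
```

None

`fullmatch` succeeds only if the pattern covers the string from start to end.
Here there's no way to consume every character, so the call returns None.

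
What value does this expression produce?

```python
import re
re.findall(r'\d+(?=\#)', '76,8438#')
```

The positive lookaround only admits positions where the adjacent text matches; those characters stay outside the span.
Walking the string: at [3:7] → '8438'.
No capturing groups, so `findall` returns the 1 full match string.

['8438']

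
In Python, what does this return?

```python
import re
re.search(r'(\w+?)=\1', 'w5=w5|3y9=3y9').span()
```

(0, 5)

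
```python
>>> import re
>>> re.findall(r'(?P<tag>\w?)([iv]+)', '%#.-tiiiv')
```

[('t', 'iiiv')]

`findall` packs the 2 group values into a tuple for every match.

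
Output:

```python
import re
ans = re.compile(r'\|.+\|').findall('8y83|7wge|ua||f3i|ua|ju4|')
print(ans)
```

With no groups in the pattern, `findall` gives back each whole match — 1 here.

['|7wge|ua||f3i|ua|ju4|']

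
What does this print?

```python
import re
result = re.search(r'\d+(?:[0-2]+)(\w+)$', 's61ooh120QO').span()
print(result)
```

(1, 11)

Pattern: one or more of a digit; then one or more of a character in [0-2] (non-capturing group); then one or more of a word character (captured); then anchored at the end.
Unlike `match`, `search` isn't anchored — it looks for the pattern anywhere in the string.
The match spans [1:11] → '61ooh120QO'.
Captured: group 1 = 'ooh120QO'.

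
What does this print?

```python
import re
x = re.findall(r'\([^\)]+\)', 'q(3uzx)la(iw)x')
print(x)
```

No capturing groups, so `findall` returns the 2 full match strings.

['(3uzx)', '(iw)']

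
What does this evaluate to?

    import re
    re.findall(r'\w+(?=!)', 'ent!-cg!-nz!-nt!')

Lookahead/lookbehind check context without consuming it, so the matched span excludes the asserted characters.
Walking the string: at [0:3] → 'ent'; at [5:7] → 'cg'; at [9:11] → 'nz'; at [13:15] → 'nt'.
Since nothing is captured, `findall` lists the 4 matched substrings directly.

['ent', 'cg', 'nz', 'nt']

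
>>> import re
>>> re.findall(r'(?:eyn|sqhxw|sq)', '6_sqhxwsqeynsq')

['sqhxw', 'sq', 'eyn', 'sq']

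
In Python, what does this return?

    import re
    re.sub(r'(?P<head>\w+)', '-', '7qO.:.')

The pattern matches one or more of a word character (captured as 'head').
`sub` substitutes '-' at each match site.

'-.:.'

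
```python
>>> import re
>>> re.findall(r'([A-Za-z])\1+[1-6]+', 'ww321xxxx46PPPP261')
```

['w', 'x', 'P']

`\1` has to match the exact text group 1 already captured.
Because there's exactly one group, `findall` drops the full match and keeps group 1 from each hit.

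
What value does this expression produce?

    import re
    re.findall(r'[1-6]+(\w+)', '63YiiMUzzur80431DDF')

One capturing group, so `findall` returns just the captured substring from the one match — 1 in all.

['YiiMUzzur80431DDF']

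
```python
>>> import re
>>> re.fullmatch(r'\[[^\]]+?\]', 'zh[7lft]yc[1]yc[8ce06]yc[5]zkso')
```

None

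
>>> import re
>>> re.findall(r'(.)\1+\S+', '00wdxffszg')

['0']

A backreference is literal: `\1` must see the identical characters the first group matched.
`findall` collects group 1 from the one match (1 total).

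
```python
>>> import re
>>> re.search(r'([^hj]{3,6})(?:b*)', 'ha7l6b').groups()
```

('a7l6b',)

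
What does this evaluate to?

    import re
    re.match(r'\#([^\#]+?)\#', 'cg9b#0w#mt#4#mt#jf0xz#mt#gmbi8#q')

None

`re.match` only tries the pattern at the start of the string.
Here position 0 doesn't satisfy it, so the call returns None.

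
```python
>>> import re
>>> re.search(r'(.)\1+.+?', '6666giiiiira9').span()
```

A backreference is literal: `\1` must see the identical characters the first group matched.
The match spans [0:5] → '6666g'.

(0, 5)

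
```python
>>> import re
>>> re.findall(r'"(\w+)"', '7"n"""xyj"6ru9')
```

['n', 'xyj']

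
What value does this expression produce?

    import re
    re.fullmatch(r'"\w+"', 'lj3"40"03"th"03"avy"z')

For `fullmatch`, every character of the input must be accounted for by the pattern.
Here the pattern can't cover the whole string, so the call returns None.

None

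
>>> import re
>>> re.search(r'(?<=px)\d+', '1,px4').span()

The `(?=…)`/`(?<=…)` assertion just peeks at neighbouring text; it doesn't advance the match position.
Unlike `match`, `search` isn't anchored — it looks for the pattern anywhere in the string.
The match spans [4:5] → '4'.

(4, 5)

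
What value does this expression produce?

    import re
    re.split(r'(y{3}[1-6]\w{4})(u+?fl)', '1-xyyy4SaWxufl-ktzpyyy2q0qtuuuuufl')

With a capturing group present, the delimiter's captured portion is kept in the result list.

['1-x', 'yyy4SaWx', 'ufl', '-ktzp', 'yyy2q0qt', 'uuuuufl', '']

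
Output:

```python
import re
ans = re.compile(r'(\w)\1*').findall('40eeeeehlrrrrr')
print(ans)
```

['4', '0', 'e', 'h', 'l', 'r']

`\1` is not a pattern — it's the concrete string captured by group 1, re-applied verbatim.
One capturing group, so `findall` returns just the captured substring from each match — 6 in all.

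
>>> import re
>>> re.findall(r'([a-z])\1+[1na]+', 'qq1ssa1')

['q', 's']

A backreference is literal: `\1` must see the identical characters the first group matched.
`findall` collects group 1 from each match (2 total).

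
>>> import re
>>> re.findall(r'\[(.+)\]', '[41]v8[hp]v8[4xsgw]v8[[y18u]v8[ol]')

Because there's exactly one group, `findall` drops the full match and keeps group 1 from the one hit.

['41]v8[hp]v8[4xsgw]v8[[y18u]v8[ol']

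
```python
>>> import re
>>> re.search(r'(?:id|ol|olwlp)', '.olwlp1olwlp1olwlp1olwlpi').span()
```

`|` is ordered: at each position the engine commits to the first alternative that works.
The match spans [1:3] → 'ol'.

(1, 3)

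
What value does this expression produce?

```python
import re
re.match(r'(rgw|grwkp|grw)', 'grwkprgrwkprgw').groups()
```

The match spans [0:5] → 'grwkp'.
Captured: group 1 = 'grwkp'.

('grwkp',)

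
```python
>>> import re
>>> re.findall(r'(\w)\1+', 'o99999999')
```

['9']

`\1` is not a pattern — it's the concrete string captured by group 1, re-applied verbatim.
Walking the string: at [1:9] match '99999999', group 1 = '9'.
Because there's exactly one group, `findall` drops the full match and keeps group 1 from the one hit.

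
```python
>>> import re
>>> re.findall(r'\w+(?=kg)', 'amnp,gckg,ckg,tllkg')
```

['gc', 'c', 'tll']

Lookahead/lookbehind check context without consuming it, so the matched span excludes the asserted characters.
With no groups in the pattern, `findall` gives back each whole match — 3 here.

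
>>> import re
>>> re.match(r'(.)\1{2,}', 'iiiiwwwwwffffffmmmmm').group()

With `match`, the pattern is implicitly anchored at the beginning.
The match spans [0:4] → 'iiii'.

'iiii'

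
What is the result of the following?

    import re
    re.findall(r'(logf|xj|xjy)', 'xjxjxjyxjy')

['xj', 'xj', 'xj', 'xj']

Alternation isn't longest-match — the leftmost alternative that fits at this position is chosen.
Walking the string: at [0:2] match 'xj', group 1 = 'xj'; at [2:4] match 'xj', group 1 = 'xj'; at [4:6] match 'xj', group 1 = 'xj'; at [7:9] match 'xj', group 1 = 'xj'.
Because there's exactly one group, `findall` drops the full match and keeps group 1 from each hit.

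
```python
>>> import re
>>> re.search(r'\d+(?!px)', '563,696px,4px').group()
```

'563'

The negative lookahead/lookbehind blocks any match where the forbidden context is present.
`re.search` scans for the first position where the pattern succeeds.
The match spans [0:3] → '563'.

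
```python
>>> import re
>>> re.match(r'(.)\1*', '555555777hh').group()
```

'555555'

The backreference `\1` re-matches whatever the first group consumed, character for character.
`re.match` won't scan ahead — the pattern has to work from the very first character.
The match spans [0:6] → '555555'.
Captured: group 1 = '5'.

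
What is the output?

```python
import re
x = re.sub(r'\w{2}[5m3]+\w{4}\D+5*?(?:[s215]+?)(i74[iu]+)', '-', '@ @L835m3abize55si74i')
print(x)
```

@ @-

Each match is replaced by '-'.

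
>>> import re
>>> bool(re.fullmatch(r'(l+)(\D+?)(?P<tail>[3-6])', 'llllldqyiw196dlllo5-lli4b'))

False

The pattern matches one or more of a literal 'l' (captured); then one or more of a non-digit (lazy) (captured); then a character in [3-6] (captured as 'tail').
`re.fullmatch` requires the pattern to consume the entire string.
Here there's no way to consume every character, so the call returns None, and `bool(None)` is False.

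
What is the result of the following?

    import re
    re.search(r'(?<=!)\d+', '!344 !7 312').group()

Lookahead/lookbehind check context without consuming it, so the matched span excludes the asserted characters.
The match spans [1:4] → '344'.

'344'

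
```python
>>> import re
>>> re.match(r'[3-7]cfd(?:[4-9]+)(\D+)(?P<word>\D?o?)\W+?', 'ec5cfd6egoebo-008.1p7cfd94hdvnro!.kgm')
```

None

This matches a character in [3-7], then the literal 'cfd'; then one or more of a character in [4-9] (non-capturing group); then one or more of a non-digit (captured); then optionally a non-digit, then optionally a literal 'o' (captured as 'word'); then one or more of a non-word character (lazy).
`re.match` won't scan ahead — the pattern has to work from the very first character.
Here the string doesn't start with a match, so the call returns None.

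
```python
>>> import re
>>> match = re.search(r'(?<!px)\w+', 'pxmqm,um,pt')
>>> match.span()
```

(0, 5)

`(?!…)`/`(?<!…)` only lets a position through if the neighbouring text does NOT match; no characters are consumed.
`re.search` tries every starting position until one works.
The match spans [0:5] → 'pxmqm'.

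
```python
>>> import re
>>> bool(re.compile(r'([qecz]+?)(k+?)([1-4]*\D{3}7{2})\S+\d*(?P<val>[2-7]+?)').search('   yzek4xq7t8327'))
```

False

Here the pattern never matches, so the call returns None, and `bool(None)` is False.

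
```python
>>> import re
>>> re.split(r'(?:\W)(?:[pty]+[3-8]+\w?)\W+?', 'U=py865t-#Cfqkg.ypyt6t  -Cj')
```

This matches a non-word character (non-capturing group); then one or more of one of [pty], then one or more of a character in [3-8], then optionally a word character (non-capturing group); then one or more of a non-word character (lazy).
Matches to split on: at [1:9] → '=py865t-'; at [15:23] → '.ypyt6t '.
The string is cut at each match, leaving 3 pieces.

['U', '#Cfqkg', ' -Cj']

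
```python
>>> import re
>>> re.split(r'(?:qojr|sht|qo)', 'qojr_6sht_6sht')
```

`|` is ordered: at each position the engine commits to the first alternative that works.
Matches to split on: at [0:4] → 'qojr'; at [6:9] → 'sht'; at [11:14] → 'sht'.
Each match becomes a cut point; 4 segments remain.

['', '_6', '_6', '']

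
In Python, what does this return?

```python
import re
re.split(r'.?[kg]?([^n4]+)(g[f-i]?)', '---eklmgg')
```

This matches optionally any character, then optionally one of [kg]; then one or more of any character except [n4] (captured); then a literal 'g', then optionally a character in [f-i] (captured).
Matches to split on: at [0:9] → '---eklmgg'.
With a capturing group present, the delimiter's captured portion is kept in the result list.

['', '--eklmg', 'g', '']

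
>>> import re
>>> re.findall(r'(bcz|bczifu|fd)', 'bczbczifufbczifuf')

['bcz', 'bcz', 'bcz']

Branches in `(...|...)` are attempted left-to-right; the first branch that allows the whole pattern to succeed is taken.
Scanning left to right: at [0:3] match 'bcz', group 1 = 'bcz'; at [3:6] match 'bcz', group 1 = 'bcz'; at [10:13] match 'bcz', group 1 = 'bcz'.
One capturing group, so `findall` returns just the captured substring from each match — 3 in all.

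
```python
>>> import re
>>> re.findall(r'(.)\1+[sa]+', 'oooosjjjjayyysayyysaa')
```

['o', 'j', 'y', 'y']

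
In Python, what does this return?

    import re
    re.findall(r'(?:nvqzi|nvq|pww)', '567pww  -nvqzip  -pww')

['pww', 'nvqzi', 'pww']

Branches in `(...|...)` are attempted left-to-right; the first branch that allows the whole pattern to succeed is taken.
`findall` yields the raw match text (3 of them) because the pattern has no groups.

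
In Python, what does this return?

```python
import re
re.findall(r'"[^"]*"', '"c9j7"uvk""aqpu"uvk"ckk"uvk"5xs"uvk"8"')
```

Walking the string: at [0:6] → '"c9j7"'; at [9:11] → '""'; at [15:20] → '"uvk"'; at [23:28] → '"uvk"'; at [31:36] → '"uvk"'.
`findall` yields the raw match text (5 of them) because the pattern has no groups.

['"c9j7"', '""', '"uvk"', '"uvk"', '"uvk"']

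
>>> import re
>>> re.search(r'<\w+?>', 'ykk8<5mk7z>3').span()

(4, 11)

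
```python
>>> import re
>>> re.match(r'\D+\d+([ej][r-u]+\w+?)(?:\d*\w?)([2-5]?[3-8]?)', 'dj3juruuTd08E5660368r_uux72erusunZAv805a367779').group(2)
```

This matches one or more of a non-digit, then one or more of a digit; then one of [ej], then one or more of a character in [r-u], then one or more of a word character (lazy) (captured); then zero or more of a digit, then optionally a word character (non-capturing group); then optionally a character in [2-5], then optionally a character in [3-8] (captured).
With the lazy modifier that quantifier settles for the fewest repetitions that let the rest of the pattern succeed (the atoms after it are unaffected and can still be greedy).
With `match`, the pattern is implicitly anchored at the beginning.
The match spans [0:10] → 'dj3juruuTd'.
Captured: group 1 = 'juruuT', group 2 = ''.

''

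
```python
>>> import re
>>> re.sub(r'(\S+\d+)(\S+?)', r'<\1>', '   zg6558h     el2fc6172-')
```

This matches one or more of a non-whitespace character, then one or more of a digit (captured); then one or more of a non-whitespace character (lazy) (captured).
Matches: at [3:10] → 'zg6558h'; at [15:25] → 'el2fc6172-'.
`\1` in the replacement pulls in group 1's text for each match.

'   <zg6558>     <el2fc6172>'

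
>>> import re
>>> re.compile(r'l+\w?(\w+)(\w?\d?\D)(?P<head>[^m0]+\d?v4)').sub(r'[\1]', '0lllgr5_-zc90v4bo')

Each match is replaced using the text its own group 1 captured.

'0[r5_]bo'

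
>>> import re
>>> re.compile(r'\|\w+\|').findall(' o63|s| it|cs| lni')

['|s|', '|cs|']

Since nothing is captured, `findall` lists the 2 matched substrings directly.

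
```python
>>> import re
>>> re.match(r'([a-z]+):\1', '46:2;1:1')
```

None

`\1` is not a pattern — it's the concrete string captured by group 1, re-applied verbatim.
`re.match` only tries the pattern at the start of the string.
Here the string doesn't start with a match, so the call returns None.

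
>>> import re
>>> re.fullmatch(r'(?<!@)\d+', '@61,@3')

None

Because the assertion is negative and zero-width, positions next to the forbidden text are skipped.
`re.fullmatch` is like wrapping the pattern in `^…$` (in single-line mode).
Here the pattern can't cover the whole string, so the call returns None.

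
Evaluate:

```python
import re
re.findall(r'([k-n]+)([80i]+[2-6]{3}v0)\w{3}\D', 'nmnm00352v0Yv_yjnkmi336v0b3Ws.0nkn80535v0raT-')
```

The pattern matches one or more of a character in [k-n] (captured); then one or more of one of [80i], then exactly 3 of a character in [2-6], then the literal 'v0' (captured); then exactly 3 of a word character, then a non-digit.
Walking the string: at [0:15] match 'nmnm00352v0Yv_y', groups = ('nmnm', '00352v0'); at [16:29] match 'nkmi336v0b3Ws', groups = ('nkm', 'i336v0'); at [31:45] match 'nkn80535v0raT-', groups = ('nkn', '80535v0').
2 groups means each result is a tuple of 2 captured strings — 3 here.

[('nmnm', '00352v0'), ('nkm', 'i336v0'), ('nkn', '80535v0')]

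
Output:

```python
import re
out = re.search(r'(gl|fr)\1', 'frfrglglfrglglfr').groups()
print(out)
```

('fr',)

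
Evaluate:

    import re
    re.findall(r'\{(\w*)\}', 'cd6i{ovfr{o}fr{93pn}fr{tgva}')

Walking the string: at [9:12] match '{o}', group 1 = 'o'; at [14:20] match '{93pn}', group 1 = '93pn'; at [22:28] match '{tgva}', group 1 = 'tgva'.
One capturing group, so `findall` returns just the captured substring from each match — 3 in all.

['o', '93pn', 'tgva']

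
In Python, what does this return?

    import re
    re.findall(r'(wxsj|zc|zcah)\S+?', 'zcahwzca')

Alternation isn't longest-match — the leftmost alternative that fits at this position is chosen.
Matches: at [0:3] match 'zca', group 1 = 'zc'; at [5:8] match 'zca', group 1 = 'zc'.
Because there's exactly one group, `findall` drops the full match and keeps group 1 from each hit.

['zc', 'zc']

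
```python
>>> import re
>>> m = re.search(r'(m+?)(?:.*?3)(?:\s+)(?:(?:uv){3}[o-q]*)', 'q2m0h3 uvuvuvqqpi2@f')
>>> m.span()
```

(2, 16)

The pattern matches one or more of a literal 'm' (lazy) (captured); then zero or more of any character (lazy), then a literal '3' (non-capturing group); then one or more of whitespace (non-capturing group); then the literal 'uv' repeated 3 times, then zero or more of a character in [o-q] (non-capturing group).
The match spans [2:16] → 'm0h3 uvuvuvqqp'.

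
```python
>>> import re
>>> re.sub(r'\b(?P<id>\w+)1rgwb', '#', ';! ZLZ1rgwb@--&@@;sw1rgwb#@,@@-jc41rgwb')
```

';! #@--&@@;##@,@@-#'

Each match is replaced by '#'.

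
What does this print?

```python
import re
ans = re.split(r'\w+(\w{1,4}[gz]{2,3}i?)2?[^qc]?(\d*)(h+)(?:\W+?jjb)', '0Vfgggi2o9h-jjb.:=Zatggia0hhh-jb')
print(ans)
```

['', 'gggi', '9', 'h', '.:=Zatggia0hhh-jb']

This matches one or more of a word character; then 1 to 4 of a word character, then 2 to 3 of one of [gz], then optionally a literal 'i' (captured); then optionally a literal '2', then optionally any character except [qc]; then zero or more of a digit (captured); then one or more of a literal 'h' (captured); then one or more of a non-word character (lazy), then the literal 'jjb' (non-capturing group).
Matches to split on: at [0:15] → '0Vfgggi2o9h-jjb'.
With a capturing group present, the delimiter's captured portion is kept in the result list.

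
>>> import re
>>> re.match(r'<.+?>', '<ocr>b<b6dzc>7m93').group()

`re.match` only tries the pattern at the start of the string.
The match spans [0:5] → '<ocr>'.

'<ocr>'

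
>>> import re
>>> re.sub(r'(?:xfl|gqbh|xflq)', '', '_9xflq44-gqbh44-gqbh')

'_9q44-44-'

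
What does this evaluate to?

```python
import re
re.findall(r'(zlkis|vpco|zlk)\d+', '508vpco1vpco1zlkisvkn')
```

['vpco', 'vpco']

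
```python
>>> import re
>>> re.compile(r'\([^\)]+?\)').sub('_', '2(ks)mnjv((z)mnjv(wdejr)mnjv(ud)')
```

'2_mnjv_mnjv_mnjv_'

Every occurrence is swapped for '_'.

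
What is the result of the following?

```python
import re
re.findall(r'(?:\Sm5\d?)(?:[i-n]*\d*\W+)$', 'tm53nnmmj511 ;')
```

No capturing groups, so `findall` returns the 1 full match string.

['tm53nnmmj511 ;']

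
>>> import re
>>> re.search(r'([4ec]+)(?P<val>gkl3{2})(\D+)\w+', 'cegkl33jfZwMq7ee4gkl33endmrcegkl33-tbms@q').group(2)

The match spans [0:34] → 'cegkl33jfZwMq7ee4gkl33endmrcegkl33'.
Captured: group 1 = 'ce', group 2 = 'gkl33', group 3 = 'jfZwMq'.

'gkl33'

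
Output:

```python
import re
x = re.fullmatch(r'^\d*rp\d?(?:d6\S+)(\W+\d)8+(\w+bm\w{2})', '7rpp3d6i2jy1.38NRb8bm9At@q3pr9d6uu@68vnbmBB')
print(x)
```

`re.fullmatch` is like wrapping the pattern in `^…$` (in single-line mode).
Here the string isn't matched end-to-end, so the call returns None.

None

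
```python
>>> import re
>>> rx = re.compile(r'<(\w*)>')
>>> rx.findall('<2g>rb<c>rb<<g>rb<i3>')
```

['2g', 'c', 'g', 'i3']

`findall` collects group 1 from each match (4 total).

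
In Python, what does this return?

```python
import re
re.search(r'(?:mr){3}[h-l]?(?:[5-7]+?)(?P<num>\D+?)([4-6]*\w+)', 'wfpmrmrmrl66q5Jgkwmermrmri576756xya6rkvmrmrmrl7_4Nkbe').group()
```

'mrmrmrl66q5Jgkwmermrmri576756xya6rkvmrmrmrl7_4Nkbe'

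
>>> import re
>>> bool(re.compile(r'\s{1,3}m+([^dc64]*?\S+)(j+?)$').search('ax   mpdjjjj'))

True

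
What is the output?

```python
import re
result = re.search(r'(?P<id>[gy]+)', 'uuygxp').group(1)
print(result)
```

yg

The pattern matches one or more of one of [gy] (captured as 'id').
`search` walks the string left to right and returns the first match it finds.
The match spans [2:4] → 'yg'.
Captured: group 1 = 'yg'.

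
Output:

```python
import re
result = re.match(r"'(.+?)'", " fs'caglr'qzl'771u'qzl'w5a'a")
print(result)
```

None

With `match`, the pattern is implicitly anchored at the beginning.
Here the pattern fails at index 0, so the call returns None.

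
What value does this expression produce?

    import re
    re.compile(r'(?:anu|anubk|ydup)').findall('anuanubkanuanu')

Alternation isn't longest-match — the leftmost alternative that fits at this position is chosen.
Matches: at [0:3] → 'anu'; at [3:6] → 'anu'; at [8:11] → 'anu'; at [11:14] → 'anu'.
No capturing groups, so `findall` returns the 4 full match strings.

['anu', 'anu', 'anu', 'anu']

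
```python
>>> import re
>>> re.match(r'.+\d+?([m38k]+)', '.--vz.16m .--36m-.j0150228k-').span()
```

(0, 27)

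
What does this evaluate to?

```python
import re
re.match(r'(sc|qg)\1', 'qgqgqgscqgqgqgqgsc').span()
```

(0, 4)

`re.match` only tries the pattern at the start of the string.
The match spans [0:4] → 'qgqg'.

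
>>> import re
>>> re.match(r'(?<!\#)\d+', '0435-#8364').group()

'0435'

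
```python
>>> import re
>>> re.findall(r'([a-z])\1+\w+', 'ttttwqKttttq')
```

['t']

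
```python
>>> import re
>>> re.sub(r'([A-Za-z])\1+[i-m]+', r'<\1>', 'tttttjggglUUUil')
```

`\1` has to match the exact text group 1 already captured.
Matches: at [0:6] → 'tttttj'; at [6:10] → 'gggl'; at [10:15] → 'UUUil'.
Each match is replaced using the text its own group 1 captured.

'<t><g><U>'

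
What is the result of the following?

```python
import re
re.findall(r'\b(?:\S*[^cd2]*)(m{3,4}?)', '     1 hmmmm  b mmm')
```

['mmm']

Pattern: a word boundary (`\b`, zero-width); then zero or more of a non-whitespace character, then zero or more of any character except [cd2] (non-capturing group); then 3 to 4 of a literal 'm' (lazy) (captured).
Scanning left to right: at [5:19] match '1 hmmmm  b mmm', group 1 = 'mmm'.
With a single group, `findall` returns only what that group captured — 1 item.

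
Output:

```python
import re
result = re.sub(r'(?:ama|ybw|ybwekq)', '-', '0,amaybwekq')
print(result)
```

Alternation isn't longest-match — the leftmost alternative that fits at this position is chosen.
Matches: at [2:5] → 'ama'; at [5:8] → 'ybw'.
Every occurrence is swapped for '-'.

0,--ekq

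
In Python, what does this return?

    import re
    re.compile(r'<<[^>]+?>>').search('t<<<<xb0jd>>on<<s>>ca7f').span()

(1, 12)

Unlike `match`, `search` isn't anchored — it looks for the pattern anywhere in the string.
The match spans [1:12] → '<<<<xb0jd>>'.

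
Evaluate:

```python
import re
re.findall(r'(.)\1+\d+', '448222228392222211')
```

['4']

`\1` has to match the exact text group 1 already captured.
`findall` collects group 1 from the one match (1 total).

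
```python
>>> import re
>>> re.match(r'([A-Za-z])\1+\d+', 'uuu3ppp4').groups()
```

The match spans [0:4] → 'uuu3'.
Captured: group 1 = 'u'.

('u',)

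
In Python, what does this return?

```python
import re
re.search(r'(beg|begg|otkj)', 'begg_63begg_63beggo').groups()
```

The regex engine tests alternatives in the order written; an earlier branch that matches wins even if a later one would match more.
Unlike `match`, `search` isn't anchored — it looks for the pattern anywhere in the string.
The match spans [0:3] → 'beg'.
Captured: group 1 = 'beg'.

('beg',)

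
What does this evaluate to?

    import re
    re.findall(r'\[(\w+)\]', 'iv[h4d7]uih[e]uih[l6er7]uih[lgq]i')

Scanning left to right: at [2:8] match '[h4d7]', group 1 = 'h4d7'; at [11:14] match '[e]', group 1 = 'e'; at [17:24] match '[l6er7]', group 1 = 'l6er7'; at [27:32] match '[lgq]', group 1 = 'lgq'.
With a single group, `findall` returns only what that group captured — 4 items.

['h4d7', 'e', 'l6er7', 'lgq']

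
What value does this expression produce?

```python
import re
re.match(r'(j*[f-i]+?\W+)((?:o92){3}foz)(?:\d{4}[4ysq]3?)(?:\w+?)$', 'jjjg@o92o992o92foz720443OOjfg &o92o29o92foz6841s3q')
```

None

Pattern: zero or more of the literal 'j', then one or more of a character in [f-i] (lazy), then one or more of a non-word character (captured); then the literal 'o92' repeated 3 times, then the literal 'foz' (captured); then exactly 4 of a digit, then one of [4ysq], then optionally a literal '3' (non-capturing group); then one or more of a word character (lazy) (non-capturing group); then anchored at the end.
`re.match` won't scan ahead — the pattern has to work from the very first character.
Here the pattern fails at index 0, so the call returns None.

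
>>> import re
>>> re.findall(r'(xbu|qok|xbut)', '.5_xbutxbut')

['xbu', 'xbu']

Alternation isn't longest-match — the leftmost alternative that fits at this position is chosen.
Because there's exactly one group, `findall` drops the full match and keeps group 1 from each hit.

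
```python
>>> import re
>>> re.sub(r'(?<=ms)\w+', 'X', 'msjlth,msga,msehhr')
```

'msX,msX,msX'

The `(?=…)`/`(?<=…)` assertion just peeks at neighbouring text; it doesn't advance the match position.
`sub` substitutes 'X' at each match site.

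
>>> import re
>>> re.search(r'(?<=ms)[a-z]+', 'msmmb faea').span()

(2, 5)

The lookaround is zero-width — it requires the adjacent text to match without consuming it, so the asserted text isn't part of the match.
The match spans [2:5] → 'mmb'.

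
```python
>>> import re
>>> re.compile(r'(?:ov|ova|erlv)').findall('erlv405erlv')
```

['erlv', 'erlv']

Matches: at [0:4] → 'erlv'; at [7:11] → 'erlv'.
Since nothing is captured, `findall` lists the 2 matched substrings directly.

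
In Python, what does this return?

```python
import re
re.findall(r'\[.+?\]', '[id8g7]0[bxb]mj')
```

['[id8g7]', '[bxb]']

The `?` after the quantifier makes it lazy — it takes as little as possible before letting the rest of the pattern try.
Scanning left to right: at [0:7] → '[id8g7]'; at [8:13] → '[bxb]'.
Since nothing is captured, `findall` lists the 2 matched substrings directly.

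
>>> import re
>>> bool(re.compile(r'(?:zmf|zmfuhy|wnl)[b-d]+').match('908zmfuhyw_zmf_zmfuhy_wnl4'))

False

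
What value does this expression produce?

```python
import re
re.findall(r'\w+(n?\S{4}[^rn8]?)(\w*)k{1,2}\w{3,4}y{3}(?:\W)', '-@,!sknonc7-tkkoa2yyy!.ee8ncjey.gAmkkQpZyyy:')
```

Pattern: one or more of a word character; then optionally the literal 'n', then exactly 4 of a non-whitespace character, then optionally any character except [rn8] (captured); then zero or more of a word character (captured); then 1 to 2 of a literal 'k', then 3 to 4 of a word character, then exactly 3 of the literal 'y'; then a non-word character (non-capturing group).
With 2 capturing groups, `findall` returns a 2-tuple per match.

[('7-tk', ''), ('.gAmk', '')]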